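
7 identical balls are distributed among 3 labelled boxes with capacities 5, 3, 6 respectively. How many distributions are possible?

22

Ignoring the caps, the number of non-negative solutions to x_1+…+x_3 = 7 is C(9,2) = 36.
Subtract solutions that violate a single cap (substitute x_i' = x_i − (cap_i+1)): x_1 ≥ 6 gives C(3,2) = 3; x_2 ≥ 4 gives C(5,2) = 10; x_3 ≥ 7 gives C(2,2) = 1. Together 14.
No two caps can be exceeded simultaneously, so the pair terms are all 0.
By inclusion–exclusion the count is 36 − 14 + 0 = 22.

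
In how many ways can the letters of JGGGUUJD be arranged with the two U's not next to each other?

1260

There are 8!/(3!·2!·2!) = 1680 arrangements of JGGGUUJD in total.
Arrangements with the U's together: treat UU as one letter, giving (7)!/(3!·2!) = 420.
Subtracting, 1680 − 420 = 1260 arrangements keep the U's apart.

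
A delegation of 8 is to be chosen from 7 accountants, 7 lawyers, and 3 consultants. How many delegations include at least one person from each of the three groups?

Total 8-person selections from all 17: C(17,8) = 24310.
Selections missing a whole group: no accountants → C(10,8) = 45; no lawyers → C(10,8) = 45; no consultants → C(14,8) = 3003.
Add back selections omitting two groups (i.e. drawn from a single group): C(7,8) + C(7,8) + C(3,8) = 0.
By inclusion–exclusion: 24310 − 3093 + 0 = 21217.

21217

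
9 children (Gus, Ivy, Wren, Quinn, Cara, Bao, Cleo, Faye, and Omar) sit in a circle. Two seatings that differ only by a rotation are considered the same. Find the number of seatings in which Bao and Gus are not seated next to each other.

30240

Without the restriction there are (8)! = 40320 seatings.
Seatings with Bao beside Gus: treat them as a block with 2 internal orders, giving 2 × (7)! = 10080.
Subtracting, 40320 − 10080 = 30240.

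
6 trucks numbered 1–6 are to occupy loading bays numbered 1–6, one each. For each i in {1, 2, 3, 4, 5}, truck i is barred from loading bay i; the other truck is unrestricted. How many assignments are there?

Let Aᵢ (for 1 ≤ i ≤ 5) be the placements that put truck i in its forbidden loading bay. Any j of these fix j positions, leaving (6−j)! ways to fill the rest, and there are C(5,j) ways to pick which j.
By inclusion–exclusion, the number of valid placements is Σ_{j=0}^{5} (−1)^j C(5,j)·(6−j)!.
Computing: 720 − 600 + 240 − 60 + 10 − 1 = 309.

309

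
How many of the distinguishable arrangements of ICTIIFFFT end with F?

Fix F in the last position and arrange the remaining 8 letters.
Those 8 letters have F appearing twice, I appearing 3 times, and T appearing twice, giving (8)!/(3!·2!·2!) = 1680.

1680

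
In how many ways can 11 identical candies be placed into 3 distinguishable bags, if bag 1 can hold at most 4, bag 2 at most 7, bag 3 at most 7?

By stars and bars, unrestricted non-negative solutions to x_1+…+x_3 = 11 number C(11+2,2) = 78.
Subtract solutions that violate a single cap (substitute x_i' = x_i − (cap_i+1)): x_1 ≥ 5 gives C(8,2) = 28; x_2 ≥ 8 gives C(5,2) = 10; x_3 ≥ 8 gives C(5,2) = 10. Together 48.
No two caps can be exceeded simultaneously, so the pair terms are all 0.
By inclusion–exclusion the count is 78 − 48 + 0 = 30.

30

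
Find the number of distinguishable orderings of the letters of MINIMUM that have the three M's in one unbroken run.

60

Treat the 3 copies of M as a single block. The multiset to arrange is then {MMM, I, I, N, U}, 5 items in all.
That gives (5)!/(2!) = 60 arrangements.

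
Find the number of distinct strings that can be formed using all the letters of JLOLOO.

Letter multiplicities in JLOLOO: J×1, L×2, O×3.
The number of distinct arrangements is 6!/(3!·2!) = 720/12 = 60.

60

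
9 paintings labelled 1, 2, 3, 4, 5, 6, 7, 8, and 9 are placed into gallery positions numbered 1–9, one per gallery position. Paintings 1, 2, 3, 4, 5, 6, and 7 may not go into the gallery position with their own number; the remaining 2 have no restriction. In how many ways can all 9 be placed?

Let Aᵢ (for 1 ≤ i ≤ 7) be the placements that put painting i in its forbidden gallery position. Any j of these fix j positions, leaving (9−j)! ways to fill the rest, and there are C(7,j) ways to pick which j.
By inclusion–exclusion, the number of valid placements is Σ_{j=0}^{7} (−1)^j C(7,j)·(9−j)!.
Computing: 362880 − 282240 + 105840 − 25200 + 4200 − 504 + 42 − 2 = 165016.

165016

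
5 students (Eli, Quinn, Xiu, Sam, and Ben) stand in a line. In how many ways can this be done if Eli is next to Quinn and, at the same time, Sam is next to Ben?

Treat {Eli,Quinn} as one block (2 orders) and {Sam,Ben} as another (2 orders).
That leaves 3 units to arrange: 2 × 2 × 3! = 4 × 6 = 24.

24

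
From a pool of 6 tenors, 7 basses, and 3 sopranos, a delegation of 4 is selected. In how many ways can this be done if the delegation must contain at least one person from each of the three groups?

819

With no constraint there are C(16,4) = 1820 possible selections.
Subtract selections that omit an entire group: no tenors → C(10,4) = 210; no basses → C(9,4) = 126; no sopranos → C(13,4) = 715.
Add back selections omitting two groups (i.e. drawn from a single group): C(6,4) + C(7,4) + C(3,4) = 50.
By inclusion–exclusion: 1820 − 1051 + 50 = 819.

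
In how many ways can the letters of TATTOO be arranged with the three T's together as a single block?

12

Treat the 3 copies of T as a single block. The multiset to arrange is then {TTT, A, O, O}, 4 items in all.
That gives (4)!/(2!) = 12 arrangements.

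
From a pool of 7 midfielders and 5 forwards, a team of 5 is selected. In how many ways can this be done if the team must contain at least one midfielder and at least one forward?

With no constraint there are C(12,5) = 792 possible selections.
Selections missing a whole group: no midfielders → C(5,5) = 1; no forwards → C(7,5) = 21.
Both groups omitted at once is impossible, so 792 − 22 = 770.

770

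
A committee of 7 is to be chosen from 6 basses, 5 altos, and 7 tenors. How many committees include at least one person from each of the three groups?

28987

With no constraint there are C(18,7) = 31824 possible selections.
Subtract selections that omit an entire group: no basses → C(12,7) = 792; no altos → C(13,7) = 1716; no tenors → C(11,7) = 330.
Add back selections omitting two groups (i.e. drawn from a single group): C(6,7) + C(5,7) + C(7,7) = 1.
By inclusion–exclusion: 31824 − 2838 + 1 = 28987.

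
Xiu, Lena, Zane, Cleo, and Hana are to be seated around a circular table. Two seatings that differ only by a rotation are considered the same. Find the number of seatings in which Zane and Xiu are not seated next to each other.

Without the restriction there are (4)! = 24 seatings.
Seatings with Zane beside Xiu: treat them as a block with 2 internal orders, giving 2 × (3)! = 12.
Subtracting, 24 − 12 = 12.

12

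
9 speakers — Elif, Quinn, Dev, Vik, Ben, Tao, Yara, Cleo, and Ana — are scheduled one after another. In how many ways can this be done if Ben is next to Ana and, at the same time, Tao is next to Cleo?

Treat {Ben,Ana} as one block (2 orders) and {Tao,Cleo} as another (2 orders).
That leaves 7 units to arrange: 2 × 2 × 7! = 4 × 5040 = 20160.

20160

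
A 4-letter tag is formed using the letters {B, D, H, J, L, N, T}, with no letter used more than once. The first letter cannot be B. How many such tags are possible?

The first letter has 7−1 = 6 choices (anything except B).
The remaining 3 letters are filled from the other 6 symbols without repetition: 6 × 5 × 4 = 120.
Total: 6 × 120 = 720.

720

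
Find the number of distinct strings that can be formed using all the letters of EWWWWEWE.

56

The 8 letters of EWWWWEWE have repeats: E appearing 3 times and W appearing 5 times.
Dividing 8! = 40320 by 5!·3! = 720 for the repeated letters gives 56.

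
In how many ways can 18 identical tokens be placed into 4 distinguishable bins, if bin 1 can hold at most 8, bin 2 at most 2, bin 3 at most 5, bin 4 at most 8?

By stars and bars, unrestricted non-negative solutions to x_1+…+x_4 = 18 number C(18+3,3) = 1330.
Subtract solutions that violate a single cap (substitute x_i' = x_i − (cap_i+1)): x_1 ≥ 9 gives C(12,3) = 220; x_2 ≥ 3 gives C(18,3) = 816; x_3 ≥ 6 gives C(15,3) = 455; x_4 ≥ 9 gives C(12,3) = 220. Together 1711.
Add back pairs where two caps are both exceeded: 84 + 20 + 1 + 220 + 84 + 20 = 429.
Subtract triples: 1 + 0 + 0 + 1 = 2.
By inclusion–exclusion the count is 1330 − 1711 + 429 − 2 = 46.

46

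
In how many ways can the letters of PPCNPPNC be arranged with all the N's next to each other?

105

Treat the 2 copies of N as a single block. The multiset to arrange is then {NN, C, C, P, P, P, P}, 7 items in all.
That gives (7)!/(4!·2!) = 105 arrangements.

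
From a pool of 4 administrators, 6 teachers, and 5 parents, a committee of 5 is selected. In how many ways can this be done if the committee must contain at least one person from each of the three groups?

2170

Unrestricted: C(15,5) = 3003 ways to pick any 5 of the 15.
Selections missing a whole group: no administrators → C(11,5) = 462; no teachers → C(9,5) = 126; no parents → C(10,5) = 252.
Add back selections omitting two groups (i.e. drawn from a single group): C(4,5) + C(6,5) + C(5,5) = 7.
By inclusion–exclusion: 3003 − 840 + 7 = 2170.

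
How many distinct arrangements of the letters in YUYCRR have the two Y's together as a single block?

Treat the 2 copies of Y as a single block. The multiset to arrange is then {YY, C, R, R, U}, 5 items in all.
That gives (5)!/(2!) = 60 arrangements.

60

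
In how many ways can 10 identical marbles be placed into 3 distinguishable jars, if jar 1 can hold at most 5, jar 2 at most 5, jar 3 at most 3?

10

By stars and bars, unrestricted non-negative solutions to x_1+…+x_3 = 10 number C(10+2,2) = 66.
Subtract solutions that violate a single cap (substitute x_i' = x_i − (cap_i+1)): x_1 ≥ 6 gives C(6,2) = 15; x_2 ≥ 6 gives C(6,2) = 15; x_3 ≥ 4 gives C(8,2) = 28. Together 58.
Add back pairs where two caps are both exceeded: 0 + 1 + 1 = 2.
By inclusion–exclusion the count is 66 − 58 + 2 = 10.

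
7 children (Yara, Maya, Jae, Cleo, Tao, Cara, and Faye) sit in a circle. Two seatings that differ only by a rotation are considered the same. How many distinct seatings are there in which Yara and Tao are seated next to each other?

Treat {Yara, Tao} as one unit (2 internal orders) and seat the resulting 6 units around the table: (5)! circular arrangements.
So 2 × (5)! = 2 × 120 = 240.

240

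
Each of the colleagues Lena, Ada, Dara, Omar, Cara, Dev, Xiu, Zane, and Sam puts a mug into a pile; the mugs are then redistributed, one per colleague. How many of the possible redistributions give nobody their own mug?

Count assignments avoiding every fixed point. For any j of the 9 colleagues fixed to their own mug, the other 9−j can be arranged in (9−j)! ways.
By inclusion–exclusion this is Σ_{j=0}^{9} (−1)^j C(9,j)·(9−j)!.
Computing: 362880 − 362880 + 181440 − 60480 + 15120 − 3024 + 504 − 72 + 9 − 1 = 133496.

133496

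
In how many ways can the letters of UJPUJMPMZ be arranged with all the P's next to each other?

5040

Treat the 2 copies of P as a single block. The multiset to arrange is then {PP, J, J, M, M, U, U, Z}, 8 items in all.
That gives (8)!/(2!·2!·2!) = 5040 arrangements.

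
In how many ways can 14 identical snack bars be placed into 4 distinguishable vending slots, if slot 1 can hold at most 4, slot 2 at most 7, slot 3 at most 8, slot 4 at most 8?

Without the upper bounds there are C(17,3) = 680 ways to split 14 among 4 vending slots.
Subtract solutions that violate a single cap (substitute x_i' = x_i − (cap_i+1)): x_1 ≥ 5 gives C(12,3) = 220; x_2 ≥ 8 gives C(9,3) = 84; x_3 ≥ 9 gives C(8,3) = 56; x_4 ≥ 9 gives C(8,3) = 56. Together 416.
Add back pairs where two caps are both exceeded: 4 + 1 + 1 + 0 + 0 + 0 = 6.
By inclusion–exclusion the count is 680 − 416 + 6 = 270.

270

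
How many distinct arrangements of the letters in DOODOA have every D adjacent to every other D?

Treat the 2 copies of D as a single block. The multiset to arrange is then {DD, A, O, O, O}, 5 items in all.
That gives (5)!/(3!) = 20 arrangements.

20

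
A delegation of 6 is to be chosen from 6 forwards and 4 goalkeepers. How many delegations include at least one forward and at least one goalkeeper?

Total 6-person selections from all 10: C(10,6) = 210.
Selections missing a whole group: no forwards → C(4,6) = 0; no goalkeepers → C(6,6) = 1.
Both groups omitted at once is impossible, so 210 − 1 = 209.

209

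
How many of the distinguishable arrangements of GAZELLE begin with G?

With the first slot taken by G, it remains to arrange the other 6 letters (AZELLE).
Those 6 letters have E appearing twice and L appearing twice, giving (6)!/(2!·2!) = 180.

180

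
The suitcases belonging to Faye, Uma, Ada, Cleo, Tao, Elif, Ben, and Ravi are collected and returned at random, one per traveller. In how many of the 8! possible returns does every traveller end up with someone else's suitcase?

Count assignments avoiding every fixed point. For any j of the 8 travellers fixed to their own suitcase, the other 8−j can be arranged in (8−j)! ways.
By inclusion–exclusion this is Σ_{j=0}^{8} (−1)^j C(8,j)·(8−j)!.
Computing: 40320 − 40320 + 20160 − 6720 + 1680 − 336 + 56 − 8 + 1 = 14833.

14833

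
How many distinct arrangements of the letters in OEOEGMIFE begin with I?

3360

Fix I in the first position and arrange the remaining 8 letters.
Those 8 letters have E appearing 3 times and O appearing twice, giving (8)!/(3!·2!) = 3360.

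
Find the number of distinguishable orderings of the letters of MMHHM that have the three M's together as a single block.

Treat the 3 copies of M as a single block. The multiset to arrange is then {MMM, H, H}, 3 items in all.
That gives (3)!/(2!) = 3 arrangements.

3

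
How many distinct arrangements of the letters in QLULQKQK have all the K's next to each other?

420

Treat the 2 copies of K as a single block. The multiset to arrange is then {KK, L, L, Q, Q, Q, U}, 7 items in all.
That gives (7)!/(3!·2!) = 420 arrangements.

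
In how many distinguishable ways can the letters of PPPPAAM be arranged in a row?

Letter multiplicities in PPPPAAM: A×2, M×1, P×4.
So there are 7! / (4!·2!) = 105 distinguishable arrangements.

105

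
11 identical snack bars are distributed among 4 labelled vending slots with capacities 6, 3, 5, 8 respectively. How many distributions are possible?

Without the upper bounds there are C(14,3) = 364 ways to split 11 among 4 vending slots.
Subtract solutions that violate a single cap (substitute x_i' = x_i − (cap_i+1)): x_1 ≥ 7 gives C(7,3) = 35; x_2 ≥ 4 gives C(10,3) = 120; x_3 ≥ 6 gives C(8,3) = 56; x_4 ≥ 9 gives C(5,3) = 10. Together 221.
Add back pairs where two caps are both exceeded: 1 + 0 + 0 + 4 + 0 + 0 = 5.
By inclusion–exclusion the count is 364 − 221 + 5 = 148.

148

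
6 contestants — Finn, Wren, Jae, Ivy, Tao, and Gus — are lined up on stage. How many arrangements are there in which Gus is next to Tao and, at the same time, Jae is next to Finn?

96

Treat {Gus,Tao} as one block (2 orders) and {Jae,Finn} as another (2 orders).
That leaves 4 units to arrange: 2 × 2 × 4! = 4 × 24 = 96.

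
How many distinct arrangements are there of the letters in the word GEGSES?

Letter multiplicities in GEGSES: E×2, G×2, S×2.
So there are 6! / (2!·2!·2!) = 90 distinguishable arrangements.

90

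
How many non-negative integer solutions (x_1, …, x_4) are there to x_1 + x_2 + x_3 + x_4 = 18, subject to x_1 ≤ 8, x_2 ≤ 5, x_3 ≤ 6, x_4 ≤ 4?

55

By stars and bars, unrestricted non-negative solutions to x_1+…+x_4 = 18 number C(18+3,3) = 1330.
Subtract solutions that violate a single cap (substitute x_i' = x_i − (cap_i+1)): x_1 ≥ 9 gives C(12,3) = 220; x_2 ≥ 6 gives C(15,3) = 455; x_3 ≥ 7 gives C(14,3) = 364; x_4 ≥ 5 gives C(16,3) = 560. Together 1599.
Add back pairs where two caps are both exceeded: 20 + 10 + 35 + 56 + 120 + 84 = 325.
Subtract triples: 0 + 0 + 0 + 1 = 1.
By inclusion–exclusion the count is 1330 − 1599 + 325 − 1 = 55.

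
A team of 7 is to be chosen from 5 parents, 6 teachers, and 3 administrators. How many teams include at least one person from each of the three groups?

With no constraint there are C(14,7) = 3432 possible selections.
Subtract selections that omit an entire group: no parents → C(9,7) = 36; no teachers → C(8,7) = 8; no administrators → C(11,7) = 330.
Add back selections omitting two groups (i.e. drawn from a single group): C(5,7) + C(6,7) + C(3,7) = 0.
By inclusion–exclusion: 3432 − 374 + 0 = 3058.

3058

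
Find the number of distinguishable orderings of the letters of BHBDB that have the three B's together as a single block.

6

Treat the 3 copies of B as a single block. The multiset to arrange is then {BBB, D, H}, 3 items in all.
All 3 items are distinct, so there are (3)! = 6 arrangements.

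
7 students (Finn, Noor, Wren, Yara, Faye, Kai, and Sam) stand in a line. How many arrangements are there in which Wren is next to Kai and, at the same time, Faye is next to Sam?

Treat {Wren,Kai} as one block (2 orders) and {Faye,Sam} as another (2 orders).
That leaves 5 units to arrange: 2 × 2 × 5! = 4 × 120 = 480.

480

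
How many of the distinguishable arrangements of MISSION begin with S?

Fix S in the first position and arrange the remaining 6 letters.
Those 6 letters have I appearing twice, giving (6)!/(2!) = 360.

360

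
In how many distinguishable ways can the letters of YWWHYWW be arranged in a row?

The 7 letters of YWWHYWW have repeats: W appearing 4 times and Y appearing twice.
So there are 7! / (4!·2!) = 105 distinguishable arrangements.

105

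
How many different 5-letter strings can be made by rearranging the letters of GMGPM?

30

Letter multiplicities in GMGPM: G×2, M×2, P×1.
So there are 5! / (2!·2!) = 30 distinguishable arrangements.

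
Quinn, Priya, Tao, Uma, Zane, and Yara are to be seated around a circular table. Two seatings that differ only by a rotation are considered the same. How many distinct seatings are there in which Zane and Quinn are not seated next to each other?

72

All circular seatings of 6 people number (5)! = 120.
Seatings with Zane beside Quinn: treat them as a block with 2 internal orders, giving 2 × (4)! = 48.
Subtracting, 120 − 48 = 72.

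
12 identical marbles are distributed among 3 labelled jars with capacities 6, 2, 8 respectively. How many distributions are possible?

Without the upper bounds there are C(14,2) = 91 ways to split 12 among 3 jars.
Subtract solutions that violate a single cap (substitute x_i' = x_i − (cap_i+1)): x_1 ≥ 7 gives C(7,2) = 21; x_2 ≥ 3 gives C(11,2) = 55; x_3 ≥ 9 gives C(5,2) = 10. Together 86.
Add back pairs where two caps are both exceeded: 6 + 0 + 1 = 7.
By inclusion–exclusion the count is 91 − 86 + 7 = 12.

12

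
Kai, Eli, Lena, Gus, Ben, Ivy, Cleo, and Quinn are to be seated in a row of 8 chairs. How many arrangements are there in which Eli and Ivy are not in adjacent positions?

Of the 8! = 40320 arrangements, those with Eli and Ivy adjacent number 2 × 7! = 10080 (treat the pair as a block with 2 internal orders).
So 40320 − 10080 = 30240 arrangements keep them apart.

30240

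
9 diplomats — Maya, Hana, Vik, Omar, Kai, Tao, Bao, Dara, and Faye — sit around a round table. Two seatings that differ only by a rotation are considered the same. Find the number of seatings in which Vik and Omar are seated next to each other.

Glue Vik and Omar into a block (2 internal orders). Seating 8 units around a circle gives (7)! arrangements.
So 2 × (7)! = 2 × 5040 = 10080.

10080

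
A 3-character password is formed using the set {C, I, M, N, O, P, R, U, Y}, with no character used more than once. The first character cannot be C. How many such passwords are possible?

The first character has 9−1 = 8 choices (anything except C).
The remaining 2 characters are filled from the other 8 symbols without repetition: 8 × 7 = 56.
Total: 8 × 56 = 448.

448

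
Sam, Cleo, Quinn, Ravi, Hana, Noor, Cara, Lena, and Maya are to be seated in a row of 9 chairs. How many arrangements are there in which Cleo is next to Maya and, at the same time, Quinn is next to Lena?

20160

Treat {Cleo,Maya} as one block (2 orders) and {Quinn,Lena} as another (2 orders).
That leaves 7 units to arrange: 2 × 2 × 7! = 4 × 5040 = 20160.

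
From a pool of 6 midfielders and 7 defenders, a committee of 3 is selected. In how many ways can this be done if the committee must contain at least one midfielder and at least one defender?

With no constraint there are C(13,3) = 286 possible selections.
Subtract selections that omit an entire group: no midfielders → C(7,3) = 35; no defenders → C(6,3) = 20.
Both groups omitted at once is impossible, so 286 − 55 = 231.

231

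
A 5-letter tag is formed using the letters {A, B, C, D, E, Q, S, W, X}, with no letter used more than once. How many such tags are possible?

Choose and order 5 of the 9 symbols: the first letter has 9 options, the next 8, and so on down to 5.
9 × 8 × 7 × 6 × 5 = 15120.

15120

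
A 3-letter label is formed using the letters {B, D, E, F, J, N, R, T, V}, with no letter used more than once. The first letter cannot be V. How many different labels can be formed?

448

The first letter has 9−1 = 8 choices (anything except V).
The remaining 2 letters are filled from the other 8 symbols without repetition: 8 × 7 = 56.
Total: 8 × 56 = 448.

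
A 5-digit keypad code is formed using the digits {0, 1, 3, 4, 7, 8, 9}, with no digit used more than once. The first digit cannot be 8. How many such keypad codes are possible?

The first digit has 7−1 = 6 choices (anything except 8).
The remaining 4 digits are filled from the other 6 symbols without repetition: 6 × 5 × 4 × 3 = 360.
Total: 6 × 360 = 2160.

2160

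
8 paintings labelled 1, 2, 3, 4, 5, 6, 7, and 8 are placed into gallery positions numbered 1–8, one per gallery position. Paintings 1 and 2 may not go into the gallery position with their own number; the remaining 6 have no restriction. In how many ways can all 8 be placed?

30960

Let Aᵢ (for i ∈ {1, 2}) be the placements that put painting i in its forbidden gallery position. Any j of these fix j positions, leaving (8−j)! ways to fill the rest, and there are C(2,j) ways to pick which j.
By inclusion–exclusion, the number of valid placements is Σ_{j=0}^{2} (−1)^j C(2,j)·(8−j)!.
Computing: 40320 − 10080 + 720 = 30960.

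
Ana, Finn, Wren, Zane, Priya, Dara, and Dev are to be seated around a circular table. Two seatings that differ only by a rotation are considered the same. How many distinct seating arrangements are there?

720

Around a circle, 7 distinct people have 7!/7 = (6)! = 720 rotationally distinct seatings.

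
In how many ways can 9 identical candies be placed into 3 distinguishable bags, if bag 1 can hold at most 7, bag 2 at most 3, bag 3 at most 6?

25

Ignoring the caps, the number of non-negative solutions to x_1+…+x_3 = 9 is C(11,2) = 55.
Subtract solutions that violate a single cap (substitute x_i' = x_i − (cap_i+1)): x_1 ≥ 8 gives C(3,2) = 3; x_2 ≥ 4 gives C(7,2) = 21; x_3 ≥ 7 gives C(4,2) = 6. Together 30.
No two caps can be exceeded simultaneously, so the pair terms are all 0.
By inclusion–exclusion the count is 55 − 30 + 0 = 25.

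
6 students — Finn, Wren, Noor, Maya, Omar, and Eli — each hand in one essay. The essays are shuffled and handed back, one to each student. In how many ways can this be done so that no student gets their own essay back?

Count assignments avoiding every fixed point. For any j of the 6 students fixed to their own essay, the other 6−j can be arranged in (6−j)! ways.
By inclusion–exclusion this is Σ_{j=0}^{6} (−1)^j C(6,j)·(6−j)!.
Computing: 720 − 720 + 360 − 120 + 30 − 6 + 1 = 265.

265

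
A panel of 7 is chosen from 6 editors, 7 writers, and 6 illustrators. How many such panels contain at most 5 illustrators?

50375

Split by how many illustrators are chosen (0 through 5).
Sum: C(6,0)·C(13,7) + C(6,1)·C(13,6) + C(6,2)·C(13,5) + C(6,3)·C(13,4) + C(6,4)·C(13,3) + C(6,5)·C(13,2) = 1716 + 10296 + 19305 + 14300 + 4290 + 468 = 50375.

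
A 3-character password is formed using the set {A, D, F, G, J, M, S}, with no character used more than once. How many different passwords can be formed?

With no repetition, fill the 3 characters in order: 7 choices, then 6, down to 5.
That product is 7 × 6 × 5 = 210.

210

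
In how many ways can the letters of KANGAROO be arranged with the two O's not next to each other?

7560

Total arrangements of KANGAROO: 8!/(2!·2!) = 10080.
Arrangements with the O's together: treat OO as one letter, giving (7)!/(2!) = 2520.
Hence 10080 − 2520 = 7560.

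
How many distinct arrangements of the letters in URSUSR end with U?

With the last slot taken by U, it remains to arrange the other 5 letters (RSUSR).
Those 5 letters have R appearing twice and S appearing twice, giving (5)!/(2!·2!) = 30.

30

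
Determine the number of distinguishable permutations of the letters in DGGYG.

20

Letter multiplicities in DGGYG: D×1, G×3, Y×1.
Dividing 5! = 120 by 3! = 6 for the repeated letters gives 20.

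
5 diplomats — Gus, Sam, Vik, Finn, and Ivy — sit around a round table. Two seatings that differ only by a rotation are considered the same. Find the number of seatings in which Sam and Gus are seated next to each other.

Glue Sam and Gus into a block (2 internal orders). Seating 4 units around a circle gives (3)! arrangements.
So 2 × (3)! = 2 × 6 = 12.

12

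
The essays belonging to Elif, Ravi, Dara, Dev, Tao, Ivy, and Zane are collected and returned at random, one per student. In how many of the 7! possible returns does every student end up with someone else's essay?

Let Aᵢ be the assignments in which student i gets their own essay. We want the size of the complement of A₁∪…∪A_7.
By inclusion–exclusion this is Σ_{j=0}^{7} (−1)^j C(7,j)·(7−j)!.
Computing: 5040 − 5040 + 2520 − 840 + 210 − 42 + 7 − 1 = 1854.

1854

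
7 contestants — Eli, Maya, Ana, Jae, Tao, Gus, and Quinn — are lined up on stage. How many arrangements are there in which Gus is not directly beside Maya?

3600

Of the 7! = 5040 arrangements, those with Gus and Maya adjacent number 2 × 6! = 1440 (treat the pair as a block with 2 internal orders).
Complementary counting: 5040 − 1440 = 3600.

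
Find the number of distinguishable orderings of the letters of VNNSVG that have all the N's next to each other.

Treat the 2 copies of N as a single block. The multiset to arrange is then {NN, G, S, V, V}, 5 items in all.
That gives (5)!/(2!) = 60 arrangements.

60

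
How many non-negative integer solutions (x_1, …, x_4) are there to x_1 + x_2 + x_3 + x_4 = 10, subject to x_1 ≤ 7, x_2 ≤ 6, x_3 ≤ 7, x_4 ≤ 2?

127

Ignoring the caps, the number of non-negative solutions to x_1+…+x_4 = 10 is C(13,3) = 286.
Subtract solutions that violate a single cap (substitute x_i' = x_i − (cap_i+1)): x_1 ≥ 8 gives C(5,3) = 10; x_2 ≥ 7 gives C(6,3) = 20; x_3 ≥ 8 gives C(5,3) = 10; x_4 ≥ 3 gives C(10,3) = 120. Together 160.
Add back pairs where two caps are both exceeded: 0 + 0 + 0 + 0 + 1 + 0 = 1.
By inclusion–exclusion the count is 286 − 160 + 1 = 127.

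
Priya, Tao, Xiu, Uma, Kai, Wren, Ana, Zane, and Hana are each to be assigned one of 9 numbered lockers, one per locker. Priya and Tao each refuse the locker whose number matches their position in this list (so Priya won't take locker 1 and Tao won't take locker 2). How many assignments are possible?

Let Aᵢ (for i ∈ {1, 2}) be the placements that put person i in their forbidden locker. Any j of these fix j positions, leaving (9−j)! ways to fill the rest, and there are C(2,j) ways to pick which j.
By inclusion–exclusion, the number of valid placements is Σ_{j=0}^{2} (−1)^j C(2,j)·(9−j)!.
Computing: 362880 − 80640 + 5040 = 287280.

287280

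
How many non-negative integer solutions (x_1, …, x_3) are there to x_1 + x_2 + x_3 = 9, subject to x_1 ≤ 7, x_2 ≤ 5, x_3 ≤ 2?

15

Ignoring the caps, the number of non-negative solutions to x_1+…+x_3 = 9 is C(11,2) = 55.
Subtract solutions that violate a single cap (substitute x_i' = x_i − (cap_i+1)): x_1 ≥ 8 gives C(3,2) = 3; x_2 ≥ 6 gives C(5,2) = 10; x_3 ≥ 3 gives C(8,2) = 28. Together 41.
Add back pairs where two caps are both exceeded: 0 + 0 + 1 = 1.
By inclusion–exclusion the count is 55 − 41 + 1 = 15.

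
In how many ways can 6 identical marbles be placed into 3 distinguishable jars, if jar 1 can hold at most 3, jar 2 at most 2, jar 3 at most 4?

Without the upper bounds there are C(8,2) = 28 ways to split 6 among 3 jars.
Subtract solutions that violate a single cap (substitute x_i' = x_i − (cap_i+1)): x_1 ≥ 4 gives C(4,2) = 6; x_2 ≥ 3 gives C(5,2) = 10; x_3 ≥ 5 gives C(3,2) = 3. Together 19.
No two caps can be exceeded simultaneously, so the pair terms are all 0.
By inclusion–exclusion the count is 28 − 19 + 0 = 9.

9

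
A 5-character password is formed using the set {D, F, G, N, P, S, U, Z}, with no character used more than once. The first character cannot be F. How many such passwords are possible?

The first character has 8−1 = 7 choices (anything except F).
The remaining 4 characters are filled from the other 7 symbols without repetition: 7 × 6 × 5 × 4 = 840.
Total: 7 × 840 = 5880.

5880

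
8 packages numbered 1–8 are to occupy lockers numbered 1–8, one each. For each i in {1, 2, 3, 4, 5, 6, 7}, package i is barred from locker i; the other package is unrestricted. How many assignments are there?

16687

Let Aᵢ (for 1 ≤ i ≤ 7) be the placements that put package i in its forbidden locker. Any j of these fix j positions, leaving (8−j)! ways to fill the rest, and there are C(7,j) ways to pick which j.
By inclusion–exclusion, the number of valid placements is Σ_{j=0}^{7} (−1)^j C(7,j)·(8−j)!.
Computing: 40320 − 35280 + 15120 − 4200 + 840 − 126 + 14 − 1 = 16687.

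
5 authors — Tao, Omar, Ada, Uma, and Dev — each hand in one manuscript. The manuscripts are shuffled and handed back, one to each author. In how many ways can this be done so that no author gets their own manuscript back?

44

Count assignments avoiding every fixed point. For any j of the 5 authors fixed to their own manuscript, the other 5−j can be arranged in (5−j)! ways.
By inclusion–exclusion this is Σ_{j=0}^{5} (−1)^j C(5,j)·(5−j)!.
Computing: 120 − 120 + 60 − 20 + 5 − 1 = 44.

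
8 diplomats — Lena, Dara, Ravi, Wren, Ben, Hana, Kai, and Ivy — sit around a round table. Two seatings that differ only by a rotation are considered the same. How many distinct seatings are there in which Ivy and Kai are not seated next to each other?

All circular seatings of 8 people number (7)! = 5040.
Seatings with Ivy beside Kai: treat them as a block with 2 internal orders, giving 2 × (6)! = 1440.
Subtracting, 5040 − 1440 = 3600.

3600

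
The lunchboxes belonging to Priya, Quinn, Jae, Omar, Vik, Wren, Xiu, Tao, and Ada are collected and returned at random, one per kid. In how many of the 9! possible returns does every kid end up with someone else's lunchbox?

Count assignments avoiding every fixed point. For any j of the 9 kids fixed to their own lunchbox, the other 9−j can be arranged in (9−j)! ways.
By inclusion–exclusion this is Σ_{j=0}^{9} (−1)^j C(9,j)·(9−j)!.
Computing: 362880 − 362880 + 181440 − 60480 + 15120 − 3024 + 504 − 72 + 9 − 1 = 133496.

133496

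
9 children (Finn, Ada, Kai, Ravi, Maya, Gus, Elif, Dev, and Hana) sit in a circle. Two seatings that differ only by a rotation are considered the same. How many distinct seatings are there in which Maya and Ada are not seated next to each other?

30240

Without the restriction there are (8)! = 40320 seatings.
Seatings with Maya beside Ada: treat them as a block with 2 internal orders, giving 2 × (7)! = 10080.
Subtracting, 40320 − 10080 = 30240.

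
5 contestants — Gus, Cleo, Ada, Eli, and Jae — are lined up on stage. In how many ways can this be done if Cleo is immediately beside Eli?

Treat {Cleo, Eli} as a single unit. There are 4 units to order, and the pair itself can be ordered 2 ways.
So the count is 2·(4)! = 48.

48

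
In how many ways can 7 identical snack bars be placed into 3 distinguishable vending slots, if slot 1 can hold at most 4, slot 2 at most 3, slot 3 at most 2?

Without the upper bounds there are C(9,2) = 36 ways to split 7 among 3 vending slots.
Subtract solutions that violate a single cap (substitute x_i' = x_i − (cap_i+1)): x_1 ≥ 5 gives C(4,2) = 6; x_2 ≥ 4 gives C(5,2) = 10; x_3 ≥ 3 gives C(6,2) = 15. Together 31.
Add back pairs where two caps are both exceeded: 0 + 0 + 1 = 1.
By inclusion–exclusion the count is 36 − 31 + 1 = 6.

6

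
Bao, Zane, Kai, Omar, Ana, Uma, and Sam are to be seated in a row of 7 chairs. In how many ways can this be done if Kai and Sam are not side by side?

3600

There are 7! = 5040 arrangements in all. If Kai and Sam are adjacent, merging them into one block gives 2·(6)! = 1440 arrangements.
So 5040 − 1440 = 3600 arrangements keep them apart.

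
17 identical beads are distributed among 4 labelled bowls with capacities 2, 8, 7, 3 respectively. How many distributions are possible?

Ignoring the caps, the number of non-negative solutions to x_1+…+x_4 = 17 is C(20,3) = 1140.
Subtract solutions that violate a single cap (substitute x_i' = x_i − (cap_i+1)): x_1 ≥ 3 gives C(17,3) = 680; x_2 ≥ 9 gives C(11,3) = 165; x_3 ≥ 8 gives C(12,3) = 220; x_4 ≥ 4 gives C(16,3) = 560. Together 1625.
Add back pairs where two caps are both exceeded: 56 + 84 + 286 + 1 + 35 + 56 = 518.
Subtract triples: 0 + 4 + 10 + 0 = 14.
By inclusion–exclusion the count is 1140 − 1625 + 518 − 14 = 19.

19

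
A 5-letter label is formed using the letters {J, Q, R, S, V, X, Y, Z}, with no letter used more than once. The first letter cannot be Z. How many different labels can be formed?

The first letter has 8−1 = 7 choices (anything except Z).
The remaining 4 letters are filled from the other 7 symbols without repetition: 7 × 6 × 5 × 4 = 840.
Total: 7 × 840 = 5880.

5880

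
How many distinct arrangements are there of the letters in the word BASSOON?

BASSOON has 7 letters with O appearing twice and S appearing twice.
Dividing 7! = 5040 by 2!·2! = 4 for the repeated letters gives 1260.

1260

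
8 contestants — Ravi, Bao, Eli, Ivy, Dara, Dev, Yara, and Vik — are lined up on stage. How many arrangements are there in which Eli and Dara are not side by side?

Of the 8! = 40320 arrangements, those with Eli and Dara adjacent number 2 × 7! = 10080 (treat the pair as a block with 2 internal orders).
So 40320 − 10080 = 30240 arrangements keep them apart.

30240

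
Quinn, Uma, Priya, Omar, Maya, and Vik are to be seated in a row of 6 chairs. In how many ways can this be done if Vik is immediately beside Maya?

240

Glue Vik and Maya into one block (2 internal orders), leaving 5 units to arrange in a row.
That gives 2 × 5! = 2 × 120 = 240.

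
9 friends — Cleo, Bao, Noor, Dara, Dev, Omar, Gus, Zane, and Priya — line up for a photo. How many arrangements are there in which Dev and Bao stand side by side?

80640

Treat {Dev, Bao} as a single unit. There are 8 units to order, and the pair itself can be ordered 2 ways.
That gives 2 × 8! = 2 × 40320 = 80640.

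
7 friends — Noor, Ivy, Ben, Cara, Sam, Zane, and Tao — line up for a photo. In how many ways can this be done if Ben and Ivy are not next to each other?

Of the 7! = 5040 arrangements, those with Ben and Ivy adjacent number 2 × 6! = 1440 (treat the pair as a block with 2 internal orders).
So 5040 − 1440 = 3600 arrangements keep them apart.

3600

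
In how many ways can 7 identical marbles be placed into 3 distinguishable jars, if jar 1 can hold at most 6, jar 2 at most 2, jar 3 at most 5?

Ignoring the caps, the number of non-negative solutions to x_1+…+x_3 = 7 is C(9,2) = 36.
Subtract solutions that violate a single cap (substitute x_i' = x_i − (cap_i+1)): x_1 ≥ 7 gives C(2,2) = 1; x_2 ≥ 3 gives C(6,2) = 15; x_3 ≥ 6 gives C(3,2) = 3. Together 19.
No two caps can be exceeded simultaneously, so the pair terms are all 0.
By inclusion–exclusion the count is 36 − 19 + 0 = 17.

17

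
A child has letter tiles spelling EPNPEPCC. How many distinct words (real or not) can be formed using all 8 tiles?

1680

Letter multiplicities in EPNPEPCC: C×2, E×2, N×1, P×3.
Dividing 8! = 40320 by 3!·2!·2! = 24 for the repeated letters gives 1680.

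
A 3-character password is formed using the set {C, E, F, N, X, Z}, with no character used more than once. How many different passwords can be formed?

120

This is a permutation of 3 out of 6: P(6,3) = 6!/3!.
6 × 5 × 4 = 120.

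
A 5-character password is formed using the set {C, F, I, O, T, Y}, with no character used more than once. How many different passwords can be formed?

720

This is a permutation of 5 out of 6: P(6,5) = 6!/1!.
That product is 6 × 5 × 4 × 3 × 2 = 720.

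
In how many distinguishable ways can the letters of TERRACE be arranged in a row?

1260

TERRACE has 7 letters with E appearing twice and R appearing twice.
The number of distinct arrangements is 7!/(2!·2!) = 5040/4 = 1260.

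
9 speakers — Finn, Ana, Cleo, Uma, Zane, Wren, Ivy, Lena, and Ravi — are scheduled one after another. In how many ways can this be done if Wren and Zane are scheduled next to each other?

80640

Glue Wren and Zane into one block (2 internal orders), leaving 8 units to arrange in a row.
That gives 2 × 8! = 2 × 40320 = 80640.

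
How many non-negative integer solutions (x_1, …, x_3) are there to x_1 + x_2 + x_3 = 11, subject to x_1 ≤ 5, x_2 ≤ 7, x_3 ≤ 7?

By stars and bars, unrestricted non-negative solutions to x_1+…+x_3 = 11 number C(11+2,2) = 78.
Subtract solutions that violate a single cap (substitute x_i' = x_i − (cap_i+1)): x_1 ≥ 6 gives C(7,2) = 21; x_2 ≥ 8 gives C(5,2) = 10; x_3 ≥ 8 gives C(5,2) = 10. Together 41.
No two caps can be exceeded simultaneously, so the pair terms are all 0.
By inclusion–exclusion the count is 78 − 41 + 0 = 37.

37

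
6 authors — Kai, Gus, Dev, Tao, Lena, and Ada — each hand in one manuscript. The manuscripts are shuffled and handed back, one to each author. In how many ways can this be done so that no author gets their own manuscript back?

265

Let Aᵢ be the assignments in which author i gets their own manuscript. We want the size of the complement of A₁∪…∪A_6.
By inclusion–exclusion this is Σ_{j=0}^{6} (−1)^j C(6,j)·(6−j)!.
Computing: 720 − 720 + 360 − 120 + 30 − 6 + 1 = 265.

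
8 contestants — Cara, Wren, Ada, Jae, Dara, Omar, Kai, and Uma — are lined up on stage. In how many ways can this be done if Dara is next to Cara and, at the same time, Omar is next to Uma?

Treat {Dara,Cara} as one block (2 orders) and {Omar,Uma} as another (2 orders).
That leaves 6 units to arrange: 2 × 2 × 6! = 4 × 720 = 2880.

2880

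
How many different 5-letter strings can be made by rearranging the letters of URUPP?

Letter multiplicities in URUPP: P×2, R×1, U×2.
The number of distinct arrangements is 5!/(2!·2!) = 120/4 = 30.

30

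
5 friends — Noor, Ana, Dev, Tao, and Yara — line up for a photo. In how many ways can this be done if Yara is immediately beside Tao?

Place the 3 others and the Yara-Tao pair as 4 objects in a line; the pair has 2 internal arrangements.
So the count is 2·(4)! = 48.

48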